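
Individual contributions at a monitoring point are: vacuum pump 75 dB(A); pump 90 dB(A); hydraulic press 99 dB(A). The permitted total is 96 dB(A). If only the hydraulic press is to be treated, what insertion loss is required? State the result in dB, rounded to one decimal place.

4.3 dB

The untreated sources together contribute 10^(75/10) + 10^(90/10) = 1.032e+09, i.e. 90.14 dB(A).
The limit corresponds to 10^(96/10) = 3.981e+09; subtracting the fixed part leaves 2.949e+09 for the hydraulic press, i.e. 94.70 dB(A).
Required insertion loss = 99 − 94.70 = 4.30 dB.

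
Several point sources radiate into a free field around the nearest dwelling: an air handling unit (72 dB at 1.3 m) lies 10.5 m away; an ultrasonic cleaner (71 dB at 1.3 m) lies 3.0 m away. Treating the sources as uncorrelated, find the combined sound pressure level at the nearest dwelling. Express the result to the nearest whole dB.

Apply inverse-square spreading to bring every level to the receiver, then sum 10^(L/10).
air handling unit: 72 − 20·log₁₀(10.5/1.3) = 72 − 18.14 = 53.86 dB.
ultrasonic cleaner: 71 − 20·log₁₀(3.0/1.3) = 71 − 7.26 = 63.74 dB.
Σ 10^(L/10) = 2.607e+06 → L_total = 10·log₁₀(2.607e+06) = 64.16 dB.

64 dB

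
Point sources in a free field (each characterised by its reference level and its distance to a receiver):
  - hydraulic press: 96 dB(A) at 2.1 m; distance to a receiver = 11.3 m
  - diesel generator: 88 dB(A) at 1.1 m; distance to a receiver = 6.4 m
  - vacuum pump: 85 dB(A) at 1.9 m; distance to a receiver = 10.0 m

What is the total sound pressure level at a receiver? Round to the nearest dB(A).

82 dB(A)

Apply inverse-square spreading to bring every level to the receiver, then sum 10^(L/10).
hydraulic press: 96 − 20·log₁₀(11.3/2.1) = 96 − 14.62 = 81.38 dB(A).
diesel generator: 88 − 20·log₁₀(6.4/1.1) = 88 − 15.30 = 72.70 dB(A).
vacuum pump: 85 − 20·log₁₀(10.0/1.9) = 85 − 14.42 = 70.58 dB(A).
Σ 10^(L/10) = 1.675e+08 → L_total = 10·log₁₀(1.675e+08) = 82.24 dB(A).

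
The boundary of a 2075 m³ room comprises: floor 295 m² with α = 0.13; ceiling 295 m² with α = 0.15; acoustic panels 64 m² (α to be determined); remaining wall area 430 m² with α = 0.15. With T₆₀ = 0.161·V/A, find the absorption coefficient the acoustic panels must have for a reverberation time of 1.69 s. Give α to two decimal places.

Required total absorption A = 0.161·2075/1.69 = 197.68 m².
Absorption from the other surfaces = 295·0.13 + 295·0.15 + 430·0.15 = 147.10 m², so the acoustic panels must supply 50.58 m² over 64 m².
α = 50.58/64 = 0.790.

0.79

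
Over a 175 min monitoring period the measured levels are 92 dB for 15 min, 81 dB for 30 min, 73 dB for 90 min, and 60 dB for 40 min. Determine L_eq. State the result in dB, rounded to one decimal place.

82.3 dB

The energy average is taken in the linear domain: L_eq = 10·log₁₀[(Σ tᵢ·10^(Lᵢ/10))/T], T = 175 min.
Σ tᵢ·10^(Lᵢ/10) = 15·10^(92/10) + 30·10^(81/10) + 90·10^(73/10) + 40·10^(60/10) = 2.939e+10.
L_eq = 10·log₁₀(2.939e+10/175) = 82.25 dB.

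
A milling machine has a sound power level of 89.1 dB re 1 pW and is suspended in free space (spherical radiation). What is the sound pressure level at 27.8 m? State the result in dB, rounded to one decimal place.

L_p = L_w − 10·log₁₀(4π·r²) with r = 27.8 m.
4π·r² = 9712 m², 10·log₁₀ of that is 39.873 dB.
L_p = 89.1 − 39.873 = 49.23 dB.

49.2 dB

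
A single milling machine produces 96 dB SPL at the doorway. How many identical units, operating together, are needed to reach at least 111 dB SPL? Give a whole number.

32

Need L₁ + 10·log₁₀ N ≥ 111, i.e. log₁₀ N ≥ 1.50.
N ≥ 10^(15.0/10) = 31.623, so N = 32.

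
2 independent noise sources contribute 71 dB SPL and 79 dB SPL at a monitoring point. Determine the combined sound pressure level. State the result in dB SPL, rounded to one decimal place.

79.6 dB SPL

For uncorrelated sources the intensities add, so convert each level to linear form, sum, and take 10·log₁₀ of the total.
Σ 10^(L/10) = 10^(71/10) + 10^(79/10) = 9.202e+07.
L_total = 10·log₁₀(9.202e+07) = 79.64 dB SPL.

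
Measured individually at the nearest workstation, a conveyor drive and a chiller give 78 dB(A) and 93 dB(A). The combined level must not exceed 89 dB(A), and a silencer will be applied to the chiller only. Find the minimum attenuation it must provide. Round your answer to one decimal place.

4.4 dB

Everything except the chiller sums to 10^(78/10) = 6.310e+07 in linear terms, 78.00 dB(A).
The limit corresponds to 10^(89/10) = 7.943e+08; subtracting the fixed part leaves 7.312e+08 for the chiller, i.e. 88.64 dB(A).
So the chiller must be reduced from 93 to 88.64 dB(A): IL = 4.36 dB.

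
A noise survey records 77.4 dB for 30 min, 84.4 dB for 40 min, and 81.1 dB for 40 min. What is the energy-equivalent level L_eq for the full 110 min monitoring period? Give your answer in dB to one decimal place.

Weight each interval's intensity by its duration and average over T = 110 min:
Σ tᵢ·10^(Lᵢ/10) = 30·10^(77.4/10) + 40·10^(84.4/10) + 40·10^(81.1/10) = 1.782e+10.
L_eq = 10·log₁₀(1.782e+10/110) = 82.09 dB.

82.1 dB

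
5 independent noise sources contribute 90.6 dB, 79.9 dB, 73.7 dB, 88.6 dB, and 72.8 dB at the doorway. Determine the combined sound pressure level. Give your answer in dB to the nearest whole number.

93 dB

Incoherent sources combine by intensity addition: L_total = 10·log₁₀(Σ 10^(L_i/10)).
Σ 10^(L/10) = 10^(90.6/10) + 10^(79.9/10) + 10^(73.7/10) + 10^(88.6/10) + 10^(72.8/10) = 2.013e+09.
L_total = 10·log₁₀(2.013e+09) = 93.04 dB.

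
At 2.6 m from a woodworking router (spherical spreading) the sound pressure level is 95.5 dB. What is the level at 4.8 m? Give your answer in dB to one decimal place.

90.2 dB

Spherical spreading from a point source gives a 20·log₁₀(r₂/r₁) drop.
L₂ = 95.5 − 20·log₁₀(4.8/2.6) = 95.5 − 5.325 = 90.17 dB.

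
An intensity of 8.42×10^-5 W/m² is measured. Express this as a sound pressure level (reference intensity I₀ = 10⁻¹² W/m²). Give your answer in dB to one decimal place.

Dividing by I₀ shifts the exponent by 12: I/I₀ = 8.42×10^7.
L = 10·(0.9253 + 7) = 79.25 dB.

79.3 dB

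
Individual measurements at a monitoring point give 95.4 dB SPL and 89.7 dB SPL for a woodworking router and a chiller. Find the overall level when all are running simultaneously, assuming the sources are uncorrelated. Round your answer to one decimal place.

96.4 dB SPL

For uncorrelated sources the intensities add, so convert each level to linear form, sum, and take 10·log₁₀ of the total.
Σ 10^(L/10) = 10^(95.4/10) + 10^(89.7/10) = 4.401e+09.
L_total = 10·log₁₀(4.401e+09) = 96.44 dB SPL.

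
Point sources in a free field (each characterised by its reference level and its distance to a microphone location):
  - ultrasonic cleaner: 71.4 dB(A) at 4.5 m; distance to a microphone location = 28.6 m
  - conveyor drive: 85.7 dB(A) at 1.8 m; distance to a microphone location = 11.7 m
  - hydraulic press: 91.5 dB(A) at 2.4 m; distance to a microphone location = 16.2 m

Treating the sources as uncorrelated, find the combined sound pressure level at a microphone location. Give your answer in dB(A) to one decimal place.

76.0 dB(A)

First find each source's level at the receiver (point-source: −20·log₁₀(r/r_ref)), then combine on an intensity basis.
ultrasonic cleaner: 71.4 − 20·log₁₀(28.6/4.5) = 71.4 − 16.06 = 55.34 dB(A).
conveyor drive: 85.7 − 20·log₁₀(11.7/1.8) = 85.7 − 16.26 = 69.44 dB(A).
hydraulic press: 91.5 − 20·log₁₀(16.2/2.4) = 91.5 − 16.59 = 74.91 dB(A).
Σ 10^(L/10) = 4.014e+07 → L_total = 10·log₁₀(4.014e+07) = 76.04 dB(A).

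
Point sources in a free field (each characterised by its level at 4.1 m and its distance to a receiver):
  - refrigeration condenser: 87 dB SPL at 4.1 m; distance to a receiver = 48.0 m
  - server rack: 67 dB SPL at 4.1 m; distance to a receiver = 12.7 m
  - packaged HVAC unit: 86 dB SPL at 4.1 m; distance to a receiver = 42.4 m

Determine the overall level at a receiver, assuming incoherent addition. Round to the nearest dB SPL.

First find each source's level at the receiver (point-source: −20·log₁₀(r/r_ref)), then combine on an intensity basis.
refrigeration condenser: 87 − 20·log₁₀(48.0/4.1) = 87 − 21.37 = 65.63 dB SPL.
server rack: 67 − 20·log₁₀(12.7/4.1) = 67 − 9.82 = 57.18 dB SPL.
packaged HVAC unit: 86 − 20·log₁₀(42.4/4.1) = 86 − 20.29 = 65.71 dB SPL.
Σ 10^(L/10) = 7.902e+06 → L_total = 10·log₁₀(7.902e+06) = 68.98 dB SPL.

69 dB SPL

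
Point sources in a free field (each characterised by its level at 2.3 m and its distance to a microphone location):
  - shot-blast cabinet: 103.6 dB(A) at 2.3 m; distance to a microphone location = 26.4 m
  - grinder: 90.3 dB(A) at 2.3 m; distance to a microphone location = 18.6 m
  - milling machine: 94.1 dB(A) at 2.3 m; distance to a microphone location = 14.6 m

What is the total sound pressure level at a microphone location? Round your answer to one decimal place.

84.0 dB(A)

Propagate each source to the receiver with L = L_ref − 20·log₁₀(r/r_ref), then add intensities.
shot-blast cabinet: 103.6 − 20·log₁₀(26.4/2.3) = 103.6 − 21.20 = 82.40 dB(A).
grinder: 90.3 − 20·log₁₀(18.6/2.3) = 90.3 − 18.16 = 72.14 dB(A).
milling machine: 94.1 − 20·log₁₀(14.6/2.3) = 94.1 − 16.05 = 78.05 dB(A).
Σ 10^(L/10) = 2.541e+08 → L_total = 10·log₁₀(2.541e+08) = 84.05 dB(A).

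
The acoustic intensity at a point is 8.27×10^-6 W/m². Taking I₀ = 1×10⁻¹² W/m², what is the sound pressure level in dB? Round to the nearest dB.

Dividing by I₀ shifts the exponent by 12: I/I₀ = 8.27×10^6.
L = 10·(0.9175 + 6) = 69.18 dB.

69 dB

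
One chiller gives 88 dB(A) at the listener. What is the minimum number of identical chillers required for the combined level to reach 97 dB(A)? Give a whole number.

N identical sources give L₁ + 10·log₁₀ N, so require 10·log₁₀ N ≥ 97 − 88 = 9.0 dB.
N ≥ 10^(9.0/10) = 7.943, so N = 8.

8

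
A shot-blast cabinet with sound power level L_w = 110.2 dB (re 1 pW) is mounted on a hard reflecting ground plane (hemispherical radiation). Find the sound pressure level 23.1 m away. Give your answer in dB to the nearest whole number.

The power spreads over a hemisphere of area 2π·r², so L_p = L_w − 10·log₁₀(2π·r²).
2π·r² = 3353 m², 10·log₁₀ of that is 35.254 dB.
L_p = 110.2 − 35.254 = 74.95 dB.

75 dB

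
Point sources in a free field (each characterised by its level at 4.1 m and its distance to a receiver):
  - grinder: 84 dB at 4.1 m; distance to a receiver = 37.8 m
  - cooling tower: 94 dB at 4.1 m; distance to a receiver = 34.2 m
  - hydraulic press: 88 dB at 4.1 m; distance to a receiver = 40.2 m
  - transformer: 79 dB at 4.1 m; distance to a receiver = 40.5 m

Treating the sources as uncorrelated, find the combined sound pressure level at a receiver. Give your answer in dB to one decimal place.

76.7 dB

Apply inverse-square spreading to bring every level to the receiver, then sum 10^(L/10).
grinder: 84 − 20·log₁₀(37.8/4.1) = 84 − 19.29 = 64.71 dB.
cooling tower: 94 − 20·log₁₀(34.2/4.1) = 94 − 18.42 = 75.58 dB.
hydraulic press: 88 − 20·log₁₀(40.2/4.1) = 88 − 19.83 = 68.17 dB.
transformer: 79 − 20·log₁₀(40.5/4.1) = 79 − 19.89 = 59.11 dB.
Σ 10^(L/10) = 4.643e+07 → L_total = 10·log₁₀(4.643e+07) = 76.67 dB.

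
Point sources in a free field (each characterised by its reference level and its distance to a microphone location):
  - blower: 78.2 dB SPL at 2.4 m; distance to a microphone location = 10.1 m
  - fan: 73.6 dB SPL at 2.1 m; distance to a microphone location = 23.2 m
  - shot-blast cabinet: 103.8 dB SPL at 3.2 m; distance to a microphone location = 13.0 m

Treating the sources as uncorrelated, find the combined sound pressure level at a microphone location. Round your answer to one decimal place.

Apply inverse-square spreading to bring every level to the receiver, then sum 10^(L/10).
blower: 78.2 − 20·log₁₀(10.1/2.4) = 78.2 − 12.48 = 65.72 dB SPL.
fan: 73.6 − 20·log₁₀(23.2/2.1) = 73.6 − 20.87 = 52.73 dB SPL.
shot-blast cabinet: 103.8 − 20·log₁₀(13.0/3.2) = 103.8 − 12.18 = 91.62 dB SPL.
Σ 10^(L/10) = 1.457e+09 → L_total = 10·log₁₀(1.457e+09) = 91.64 dB SPL.

91.6 dB SPL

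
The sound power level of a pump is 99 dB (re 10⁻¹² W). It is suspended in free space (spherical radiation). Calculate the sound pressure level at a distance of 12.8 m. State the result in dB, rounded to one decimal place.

L_p = L_w − 10·log₁₀(4π·r²) with r = 12.8 m.
4π·r² = 2059 m², 10·log₁₀ of that is 33.136 dB.
L_p = 99 − 33.136 = 65.86 dB.

65.9 dB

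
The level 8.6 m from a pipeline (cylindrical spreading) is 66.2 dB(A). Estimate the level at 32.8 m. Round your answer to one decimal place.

60.4 dB(A)

Line-source attenuation: ΔL = 10·log₁₀(r₂/r₁) = 10·log₁₀(32.8/8.6) = 5.814 dB.
L₂ = 66.2 − 10·log₁₀(32.8/8.6) = 66.2 − 5.814 = 60.39 dB(A).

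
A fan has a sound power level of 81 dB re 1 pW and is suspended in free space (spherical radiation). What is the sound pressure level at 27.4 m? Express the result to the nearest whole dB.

The power spreads over a sphere of area 4π·r², so L_p = L_w − 10·log₁₀(4π·r²).
4π·r² = 9434 m², 10·log₁₀ of that is 39.747 dB.
L_p = 81 − 39.747 = 41.25 dB.

41 dB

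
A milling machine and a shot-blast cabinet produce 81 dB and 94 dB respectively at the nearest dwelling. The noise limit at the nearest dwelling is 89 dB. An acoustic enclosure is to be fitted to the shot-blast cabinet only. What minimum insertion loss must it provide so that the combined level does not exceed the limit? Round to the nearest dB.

6 dB

Everything except the shot-blast cabinet sums to 10^(81/10) = 1.259e+08 in linear terms, 81.00 dB.
The limit corresponds to 10^(89/10) = 7.943e+08; subtracting the fixed part leaves 6.684e+08 for the shot-blast cabinet, i.e. 88.25 dB.
Required insertion loss = 94 − 88.25 = 5.75 dB.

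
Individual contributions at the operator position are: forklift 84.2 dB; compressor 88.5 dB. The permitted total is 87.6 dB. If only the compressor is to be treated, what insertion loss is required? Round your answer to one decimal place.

The untreated sources together contribute 10^(84.2/10) = 2.630e+08, i.e. 84.20 dB.
The limit corresponds to 10^(87.6/10) = 5.754e+08; subtracting the fixed part leaves 3.124e+08 for the compressor, i.e. 84.95 dB.
Required insertion loss = 88.5 − 84.95 = 3.55 dB.

3.6 dB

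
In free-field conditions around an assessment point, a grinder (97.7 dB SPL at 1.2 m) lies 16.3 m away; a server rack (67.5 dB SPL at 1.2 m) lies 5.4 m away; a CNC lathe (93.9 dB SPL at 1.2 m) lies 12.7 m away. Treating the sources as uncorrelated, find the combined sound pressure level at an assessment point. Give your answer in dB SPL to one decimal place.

Propagate each source to the receiver with L = L_ref − 20·log₁₀(r/r_ref), then add intensities.
grinder: 97.7 − 20·log₁₀(16.3/1.2) = 97.7 − 22.66 = 75.04 dB SPL.
server rack: 67.5 − 20·log₁₀(5.4/1.2) = 67.5 − 13.06 = 54.44 dB SPL.
CNC lathe: 93.9 − 20·log₁₀(12.7/1.2) = 93.9 − 20.49 = 73.41 dB SPL.
Σ 10^(L/10) = 5.411e+07 → L_total = 10·log₁₀(5.411e+07) = 77.33 dB SPL.

77.3 dB SPL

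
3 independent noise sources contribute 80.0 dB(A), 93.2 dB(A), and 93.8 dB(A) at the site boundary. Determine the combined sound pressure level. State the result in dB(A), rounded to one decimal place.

96.6 dB(A)

Incoherent sources combine by intensity addition: L_total = 10·log₁₀(Σ 10^(L_i/10)).
Σ 10^(L/10) = 10^(80.0/10) + 10^(93.2/10) + 10^(93.8/10) = 4.588e+09.
L_total = 10·log₁₀(4.588e+09) = 96.62 dB(A).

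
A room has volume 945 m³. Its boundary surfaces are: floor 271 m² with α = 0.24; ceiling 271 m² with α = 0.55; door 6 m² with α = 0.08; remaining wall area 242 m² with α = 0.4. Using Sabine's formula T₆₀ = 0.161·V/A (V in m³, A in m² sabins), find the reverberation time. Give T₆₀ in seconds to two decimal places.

Total absorption A = 271·0.24 + 271·0.55 + 6·0.08 + 242·0.4 = 311.37 m² sabins.
T₆₀ = 0.161·V/A = 0.161·945/311.37 = 0.489 s.

0.49 s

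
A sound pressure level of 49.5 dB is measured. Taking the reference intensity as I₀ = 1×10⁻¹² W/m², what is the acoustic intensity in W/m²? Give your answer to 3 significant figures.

L = 10·log₁₀(I/I₀) ⇒ I = I₀·10^(L/10) = 10⁻¹² × 10^4.95.

8.91e-08 W/m²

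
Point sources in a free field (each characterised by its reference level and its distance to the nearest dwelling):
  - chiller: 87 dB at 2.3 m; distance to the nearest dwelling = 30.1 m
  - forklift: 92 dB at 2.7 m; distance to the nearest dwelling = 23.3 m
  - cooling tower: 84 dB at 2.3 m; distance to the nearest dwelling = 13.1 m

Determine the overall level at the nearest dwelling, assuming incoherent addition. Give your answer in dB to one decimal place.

75.0 dB

Apply inverse-square spreading to bring every level to the receiver, then sum 10^(L/10).
chiller: 87 − 20·log₁₀(30.1/2.3) = 87 − 22.34 = 64.66 dB.
forklift: 92 − 20·log₁₀(23.3/2.7) = 92 − 18.72 = 73.28 dB.
cooling tower: 84 − 20·log₁₀(13.1/2.3) = 84 − 15.11 = 68.89 dB.
Σ 10^(L/10) = 3.195e+07 → L_total = 10·log₁₀(3.195e+07) = 75.04 dB.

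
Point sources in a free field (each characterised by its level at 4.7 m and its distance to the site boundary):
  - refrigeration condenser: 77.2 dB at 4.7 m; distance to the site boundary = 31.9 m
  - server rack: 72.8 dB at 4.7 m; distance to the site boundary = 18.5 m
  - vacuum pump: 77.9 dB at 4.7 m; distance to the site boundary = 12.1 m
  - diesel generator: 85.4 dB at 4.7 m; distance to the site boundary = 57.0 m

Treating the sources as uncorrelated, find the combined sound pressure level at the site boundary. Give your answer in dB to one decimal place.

Apply inverse-square spreading to bring every level to the receiver, then sum 10^(L/10).
refrigeration condenser: 77.2 − 20·log₁₀(31.9/4.7) = 77.2 − 16.63 = 60.57 dB.
server rack: 72.8 − 20·log₁₀(18.5/4.7) = 72.8 − 11.90 = 60.90 dB.
vacuum pump: 77.9 − 20·log₁₀(12.1/4.7) = 77.9 − 8.21 = 69.69 dB.
diesel generator: 85.4 − 20·log₁₀(57.0/4.7) = 85.4 − 21.68 = 63.72 dB.
Σ 10^(L/10) = 1.403e+07 → L_total = 10·log₁₀(1.403e+07) = 71.47 dB.

71.5 dB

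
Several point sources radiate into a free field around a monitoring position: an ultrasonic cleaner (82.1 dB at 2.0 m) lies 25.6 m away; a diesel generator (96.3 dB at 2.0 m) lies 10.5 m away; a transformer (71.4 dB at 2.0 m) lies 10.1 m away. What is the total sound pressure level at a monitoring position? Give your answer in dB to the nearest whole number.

82 dB

Apply inverse-square spreading to bring every level to the receiver, then sum 10^(L/10).
ultrasonic cleaner: 82.1 − 20·log₁₀(25.6/2.0) = 82.1 − 22.14 = 59.96 dB.
diesel generator: 96.3 − 20·log₁₀(10.5/2.0) = 96.3 − 14.40 = 81.90 dB.
transformer: 71.4 − 20·log₁₀(10.1/2.0) = 71.4 − 14.07 = 57.33 dB.
Σ 10^(L/10) = 1.563e+08 → L_total = 10·log₁₀(1.563e+08) = 81.94 dB.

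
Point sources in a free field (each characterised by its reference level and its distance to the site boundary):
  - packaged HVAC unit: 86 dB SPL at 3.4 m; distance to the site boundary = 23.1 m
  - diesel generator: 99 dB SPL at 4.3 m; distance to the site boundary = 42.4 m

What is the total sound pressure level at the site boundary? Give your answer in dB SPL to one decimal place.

79.6 dB SPL

Apply inverse-square spreading to bring every level to the receiver, then sum 10^(L/10).
packaged HVAC unit: 86 − 20·log₁₀(23.1/3.4) = 86 − 16.64 = 69.36 dB SPL.
diesel generator: 99 − 20·log₁₀(42.4/4.3) = 99 − 19.88 = 79.12 dB SPL.
Σ 10^(L/10) = 9.032e+07 → L_total = 10·log₁₀(9.032e+07) = 79.56 dB SPL.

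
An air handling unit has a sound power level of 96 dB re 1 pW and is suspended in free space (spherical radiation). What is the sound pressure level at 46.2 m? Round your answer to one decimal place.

L_p = L_w − 10·log₁₀(4π·r²) with r = 46.2 m.
4π·r² = 2.682e+04 m², 10·log₁₀ of that is 44.285 dB.
L_p = 96 − 44.285 = 51.72 dB.

51.7 dB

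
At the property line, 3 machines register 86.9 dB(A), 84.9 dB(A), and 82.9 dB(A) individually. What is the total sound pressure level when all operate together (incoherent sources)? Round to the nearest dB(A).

For uncorrelated sources the intensities add, so convert each level to linear form, sum, and take 10·log₁₀ of the total.
Σ 10^(L/10) = 10^(86.9/10) + 10^(84.9/10) + 10^(82.9/10) = 9.938e+08.
L_total = 10·log₁₀(9.938e+08) = 89.97 dB(A).

90 dB(A)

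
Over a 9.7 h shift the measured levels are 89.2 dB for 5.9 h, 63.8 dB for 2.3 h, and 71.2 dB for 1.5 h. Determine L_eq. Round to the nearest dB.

87 dB

Weight each interval's intensity by its duration and average over T = 9.7 h:
Σ tᵢ·10^(Lᵢ/10) = 5.9·10^(89.2/10) + 2.3·10^(63.8/10) + 1.5·10^(71.2/10) = 4.933e+09.
L_eq = 10·log₁₀(4.933e+09/9.7) = 87.06 dB.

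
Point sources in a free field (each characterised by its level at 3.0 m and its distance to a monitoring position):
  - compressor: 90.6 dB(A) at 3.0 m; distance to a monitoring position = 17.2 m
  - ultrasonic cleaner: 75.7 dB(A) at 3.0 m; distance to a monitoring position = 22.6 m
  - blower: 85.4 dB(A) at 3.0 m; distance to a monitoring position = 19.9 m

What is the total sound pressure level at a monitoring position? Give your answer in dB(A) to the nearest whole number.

76 dB(A)

Apply inverse-square spreading to bring every level to the receiver, then sum 10^(L/10).
compressor: 90.6 − 20·log₁₀(17.2/3.0) = 90.6 − 15.17 = 75.43 dB(A).
ultrasonic cleaner: 75.7 − 20·log₁₀(22.6/3.0) = 75.7 − 17.54 = 58.16 dB(A).
blower: 85.4 − 20·log₁₀(19.9/3.0) = 85.4 − 16.43 = 68.97 dB(A).
Σ 10^(L/10) = 4.346e+07 → L_total = 10·log₁₀(4.346e+07) = 76.38 dB(A).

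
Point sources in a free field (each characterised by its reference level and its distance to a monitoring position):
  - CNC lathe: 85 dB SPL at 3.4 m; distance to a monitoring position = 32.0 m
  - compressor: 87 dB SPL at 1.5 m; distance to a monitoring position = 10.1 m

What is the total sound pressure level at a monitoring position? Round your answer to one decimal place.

71.7 dB SPL

Propagate each source to the receiver with L = L_ref − 20·log₁₀(r/r_ref), then add intensities.
CNC lathe: 85 − 20·log₁₀(32.0/3.4) = 85 − 19.47 = 65.53 dB SPL.
compressor: 87 − 20·log₁₀(10.1/1.5) = 87 − 16.56 = 70.44 dB SPL.
Σ 10^(L/10) = 1.462e+07 → L_total = 10·log₁₀(1.462e+07) = 71.65 dB SPL.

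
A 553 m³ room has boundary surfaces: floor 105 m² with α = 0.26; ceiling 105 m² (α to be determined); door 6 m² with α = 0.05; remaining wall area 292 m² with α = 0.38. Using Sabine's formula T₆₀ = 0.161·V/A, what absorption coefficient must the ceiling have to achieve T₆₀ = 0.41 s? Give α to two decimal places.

0.75

Required total absorption A = 0.161·553/0.41 = 217.15 m².
Absorption from the other surfaces = 105·0.26 + 6·0.05 + 292·0.38 = 138.56 m², so the ceiling must supply 78.59 m² over 105 m².
α = 78.59/105 = 0.749.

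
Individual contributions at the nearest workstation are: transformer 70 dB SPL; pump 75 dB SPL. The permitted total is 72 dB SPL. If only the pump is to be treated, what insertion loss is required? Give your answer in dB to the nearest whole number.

7 dB

Everything except the pump sums to 10^(70/10) = 1.000e+07 in linear terms, 70.00 dB SPL.
The limit corresponds to 10^(72/10) = 1.585e+07; subtracting the fixed part leaves 5.849e+06 for the pump, i.e. 67.67 dB SPL.
So the pump must be reduced from 75 to 67.67 dB SPL: IL = 7.33 dB.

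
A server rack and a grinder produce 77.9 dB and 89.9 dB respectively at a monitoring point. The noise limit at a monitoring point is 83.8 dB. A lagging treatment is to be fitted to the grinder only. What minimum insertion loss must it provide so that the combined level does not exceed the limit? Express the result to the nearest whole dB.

7 dB

The untreated sources together contribute 10^(77.9/10) = 6.166e+07, i.e. 77.90 dB.
To meet 83.8 dB overall, the treated grinder may contribute at most 10^(83.8/10) − 6.166e+07 = 1.782e+08, i.e. 82.51 dB.
So the grinder must be reduced from 89.9 to 82.51 dB: IL = 7.39 dB.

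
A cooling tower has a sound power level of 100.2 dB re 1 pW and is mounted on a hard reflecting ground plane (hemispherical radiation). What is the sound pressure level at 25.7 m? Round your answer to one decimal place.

L_p = L_w − 10·log₁₀(2π·r²) with r = 25.7 m.
2π·r² = 4150 m², 10·log₁₀ of that is 36.180 dB.
L_p = 100.2 − 36.180 = 64.02 dB.

64.0 dB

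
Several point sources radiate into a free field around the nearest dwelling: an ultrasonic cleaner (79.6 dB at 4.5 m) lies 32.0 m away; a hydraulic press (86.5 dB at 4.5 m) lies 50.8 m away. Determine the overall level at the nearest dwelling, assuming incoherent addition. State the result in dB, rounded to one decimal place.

Apply inverse-square spreading to bring every level to the receiver, then sum 10^(L/10).
ultrasonic cleaner: 79.6 − 20·log₁₀(32.0/4.5) = 79.6 − 17.04 = 62.56 dB.
hydraulic press: 86.5 − 20·log₁₀(50.8/4.5) = 86.5 − 21.05 = 65.45 dB.
Σ 10^(L/10) = 5.309e+06 → L_total = 10·log₁₀(5.309e+06) = 67.25 dB.

67.2 dB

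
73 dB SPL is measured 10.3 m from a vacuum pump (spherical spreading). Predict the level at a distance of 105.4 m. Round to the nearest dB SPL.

For a point source, L₂ = L₁ − 20·log₁₀(r₂/r₁).
L₂ = 73 − 20·log₁₀(105.4/10.3) = 73 − 20.200 = 52.80 dB SPL.

53 dB SPL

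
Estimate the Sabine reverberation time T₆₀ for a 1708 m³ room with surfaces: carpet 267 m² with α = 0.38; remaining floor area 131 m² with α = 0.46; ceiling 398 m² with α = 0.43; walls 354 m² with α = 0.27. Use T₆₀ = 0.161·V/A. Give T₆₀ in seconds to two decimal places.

0.64 s

Total absorption A = 267·0.38 + 131·0.46 + 398·0.43 + 354·0.27 = 428.44 m² sabins.
T₆₀ = 0.161·V/A = 0.161·1708/428.44 = 0.642 s.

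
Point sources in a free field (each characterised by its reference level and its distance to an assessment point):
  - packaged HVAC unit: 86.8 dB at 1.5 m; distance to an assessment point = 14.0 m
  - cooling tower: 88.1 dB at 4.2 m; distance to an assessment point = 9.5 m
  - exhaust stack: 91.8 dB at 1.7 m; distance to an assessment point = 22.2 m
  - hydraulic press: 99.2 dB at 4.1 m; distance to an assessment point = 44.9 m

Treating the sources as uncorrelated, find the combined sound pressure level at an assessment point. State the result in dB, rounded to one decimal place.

83.2 dB

Apply inverse-square spreading to bring every level to the receiver, then sum 10^(L/10).
packaged HVAC unit: 86.8 − 20·log₁₀(14.0/1.5) = 86.8 − 19.40 = 67.40 dB.
cooling tower: 88.1 − 20·log₁₀(9.5/4.2) = 88.1 − 7.09 = 81.01 dB.
exhaust stack: 91.8 − 20·log₁₀(22.2/1.7) = 91.8 − 22.32 = 69.48 dB.
hydraulic press: 99.2 − 20·log₁₀(44.9/4.1) = 99.2 − 20.79 = 78.41 dB.
Σ 10^(L/10) = 2.099e+08 → L_total = 10·log₁₀(2.099e+08) = 83.22 dB.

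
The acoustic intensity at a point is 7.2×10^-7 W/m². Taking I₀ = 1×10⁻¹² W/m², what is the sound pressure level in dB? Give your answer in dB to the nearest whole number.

L = 10·log₁₀(I/I₀) = 10·log₁₀(7.2×10^-7/10⁻¹²) = 10·log₁₀(7.2×10^5).
L = 10·(0.8573 + 5) = 58.57 dB.

59 dB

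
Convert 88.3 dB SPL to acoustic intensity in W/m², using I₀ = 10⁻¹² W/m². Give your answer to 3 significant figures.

0.000676 W/m²

I = I₀·10^(L/10) = 10⁻¹² × 10^(88.3/10) = 10^(-3.170).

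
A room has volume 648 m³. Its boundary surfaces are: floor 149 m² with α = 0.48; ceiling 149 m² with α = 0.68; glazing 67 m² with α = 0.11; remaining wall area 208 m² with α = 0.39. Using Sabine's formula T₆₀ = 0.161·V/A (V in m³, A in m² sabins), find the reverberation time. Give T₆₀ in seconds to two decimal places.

Summing Sᵢαᵢ: 149·0.48 + 149·0.68 + 67·0.11 + 208·0.39 = 261.33 m².
T₆₀ = 0.161·V/A = 0.161·648/261.33 = 0.399 s.

0.40 s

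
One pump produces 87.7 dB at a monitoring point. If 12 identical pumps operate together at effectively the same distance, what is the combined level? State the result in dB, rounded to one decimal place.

98.5 dB

N identical incoherent sources raise the level by 10·log₁₀ N.
L_total = 87.7 + 10·log₁₀(12) = 87.7 + 10.792 = 98.49 dB.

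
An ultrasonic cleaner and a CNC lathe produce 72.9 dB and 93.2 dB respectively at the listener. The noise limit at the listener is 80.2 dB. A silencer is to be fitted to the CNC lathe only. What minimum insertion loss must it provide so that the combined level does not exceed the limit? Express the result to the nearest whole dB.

Fixed contribution from the other source: Σ 10^(L/10) = 10^(72.9/10) = 1.950e+07 (72.90 dB).
To meet 80.2 dB overall, the treated CNC lathe may contribute at most 10^(80.2/10) − 1.950e+07 = 8.521e+07, i.e. 79.31 dB.
Required insertion loss = 93.2 − 79.31 = 13.89 dB.

14 dB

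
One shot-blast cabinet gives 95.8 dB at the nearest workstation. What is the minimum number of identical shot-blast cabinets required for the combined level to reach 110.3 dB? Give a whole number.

29

Need L₁ + 10·log₁₀ N ≥ 110.3, i.e. log₁₀ N ≥ 1.45.
N ≥ 10^(14.5/10) = 28.184, so N = 29.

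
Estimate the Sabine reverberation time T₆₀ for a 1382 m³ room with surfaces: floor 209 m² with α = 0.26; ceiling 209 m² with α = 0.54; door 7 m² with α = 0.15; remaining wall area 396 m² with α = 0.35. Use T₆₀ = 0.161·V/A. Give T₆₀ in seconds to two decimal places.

0.73 s

A = Σ Sᵢαᵢ = 209·0.26 + 209·0.54 + 7·0.15 + 396·0.35 = 306.85 m².
T₆₀ = 0.161 × 1382 / 306.85 = 0.725 s.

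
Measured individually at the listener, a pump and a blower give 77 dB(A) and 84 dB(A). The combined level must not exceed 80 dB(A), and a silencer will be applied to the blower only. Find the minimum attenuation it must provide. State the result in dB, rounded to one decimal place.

Everything except the blower sums to 10^(77/10) = 5.012e+07 in linear terms, 77.00 dB(A).
To meet 80 dB(A) overall, the treated blower may contribute at most 10^(80/10) − 5.012e+07 = 4.988e+07, i.e. 76.98 dB(A).
Required insertion loss = 84 − 76.98 = 7.02 dB.

7.0 dB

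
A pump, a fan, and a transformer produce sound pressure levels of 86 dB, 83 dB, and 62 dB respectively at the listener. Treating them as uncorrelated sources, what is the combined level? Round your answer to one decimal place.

87.8 dB

Incoherent sources combine by intensity addition: L_total = 10·log₁₀(Σ 10^(L_i/10)).
Σ 10^(L/10) = 10^(86/10) + 10^(83/10) + 10^(62/10) = 5.992e+08.
L_total = 10·log₁₀(5.992e+08) = 87.78 dB.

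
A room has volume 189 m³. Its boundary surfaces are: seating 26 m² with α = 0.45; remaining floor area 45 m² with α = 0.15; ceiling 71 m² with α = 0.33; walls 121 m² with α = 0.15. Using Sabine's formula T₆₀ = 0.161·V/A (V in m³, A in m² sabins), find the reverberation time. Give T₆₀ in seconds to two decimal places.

A = Σ Sᵢαᵢ = 26·0.45 + 45·0.15 + 71·0.33 + 121·0.15 = 60.03 m².
T₆₀ = 0.161 × 189 / 60.03 = 0.507 s.

0.51 s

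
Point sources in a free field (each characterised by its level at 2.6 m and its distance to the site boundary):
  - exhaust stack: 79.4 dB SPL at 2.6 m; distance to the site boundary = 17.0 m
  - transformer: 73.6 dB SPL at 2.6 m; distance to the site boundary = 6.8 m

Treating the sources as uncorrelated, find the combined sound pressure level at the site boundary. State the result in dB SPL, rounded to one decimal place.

67.3 dB SPL

First find each source's level at the receiver (point-source: −20·log₁₀(r/r_ref)), then combine on an intensity basis.
exhaust stack: 79.4 − 20·log₁₀(17.0/2.6) = 79.4 − 16.31 = 63.09 dB SPL.
transformer: 73.6 − 20·log₁₀(6.8/2.6) = 73.6 − 8.35 = 65.25 dB SPL.
Σ 10^(L/10) = 5.386e+06 → L_total = 10·log₁₀(5.386e+06) = 67.31 dB SPL.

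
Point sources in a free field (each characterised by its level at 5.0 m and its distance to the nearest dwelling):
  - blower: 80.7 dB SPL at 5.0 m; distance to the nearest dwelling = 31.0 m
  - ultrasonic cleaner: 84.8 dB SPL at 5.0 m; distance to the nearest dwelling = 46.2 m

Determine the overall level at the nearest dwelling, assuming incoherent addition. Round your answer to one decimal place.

First find each source's level at the receiver (point-source: −20·log₁₀(r/r_ref)), then combine on an intensity basis.
blower: 80.7 − 20·log₁₀(31.0/5.0) = 80.7 − 15.85 = 64.85 dB SPL.
ultrasonic cleaner: 84.8 − 20·log₁₀(46.2/5.0) = 84.8 − 19.31 = 65.49 dB SPL.
Σ 10^(L/10) = 6.594e+06 → L_total = 10·log₁₀(6.594e+06) = 68.19 dB SPL.

68.2 dB SPL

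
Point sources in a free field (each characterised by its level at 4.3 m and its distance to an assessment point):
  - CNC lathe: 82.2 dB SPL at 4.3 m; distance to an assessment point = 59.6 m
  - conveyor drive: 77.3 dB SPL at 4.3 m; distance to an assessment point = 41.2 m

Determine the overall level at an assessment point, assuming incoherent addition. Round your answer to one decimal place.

61.6 dB SPL

Apply inverse-square spreading to bring every level to the receiver, then sum 10^(L/10).
CNC lathe: 82.2 − 20·log₁₀(59.6/4.3) = 82.2 − 22.84 = 59.36 dB SPL.
conveyor drive: 77.3 − 20·log₁₀(41.2/4.3) = 77.3 − 19.63 = 57.67 dB SPL.
Σ 10^(L/10) = 1.449e+06 → L_total = 10·log₁₀(1.449e+06) = 61.61 dB SPL.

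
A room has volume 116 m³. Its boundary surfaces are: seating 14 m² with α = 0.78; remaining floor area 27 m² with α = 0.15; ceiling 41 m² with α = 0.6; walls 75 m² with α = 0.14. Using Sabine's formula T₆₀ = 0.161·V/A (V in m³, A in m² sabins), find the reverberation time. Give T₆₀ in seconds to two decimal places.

0.37 s

Summing Sᵢαᵢ: 14·0.78 + 27·0.15 + 41·0.6 + 75·0.14 = 50.07 m².
T₆₀ = 0.161 × 116 / 50.07 = 0.373 s.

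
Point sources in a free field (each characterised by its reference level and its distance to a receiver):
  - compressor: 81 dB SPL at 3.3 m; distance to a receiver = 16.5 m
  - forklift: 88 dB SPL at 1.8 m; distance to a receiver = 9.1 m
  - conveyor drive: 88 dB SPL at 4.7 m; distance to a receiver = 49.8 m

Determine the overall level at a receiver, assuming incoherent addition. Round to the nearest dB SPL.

First find each source's level at the receiver (point-source: −20·log₁₀(r/r_ref)), then combine on an intensity basis.
compressor: 81 − 20·log₁₀(16.5/3.3) = 81 − 13.98 = 67.02 dB SPL.
forklift: 88 − 20·log₁₀(9.1/1.8) = 88 − 14.08 = 73.92 dB SPL.
conveyor drive: 88 − 20·log₁₀(49.8/4.7) = 88 − 20.50 = 67.50 dB SPL.
Σ 10^(L/10) = 3.534e+07 → L_total = 10·log₁₀(3.534e+07) = 75.48 dB SPL.

75 dB SPL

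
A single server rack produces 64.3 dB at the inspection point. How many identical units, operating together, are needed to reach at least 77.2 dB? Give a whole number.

20

Need L₁ + 10·log₁₀ N ≥ 77.2, i.e. log₁₀ N ≥ 1.29.
N ≥ 10^(12.9/10) = 19.498, so N = 20.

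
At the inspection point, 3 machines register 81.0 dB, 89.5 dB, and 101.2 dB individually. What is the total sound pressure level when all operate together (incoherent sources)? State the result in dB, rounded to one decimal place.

101.5 dB

For uncorrelated sources the intensities add, so convert each level to linear form, sum, and take 10·log₁₀ of the total.
Σ 10^(L/10) = 10^(81.0/10) + 10^(89.5/10) + 10^(101.2/10) = 1.420e+10.
L_total = 10·log₁₀(1.420e+10) = 101.52 dB.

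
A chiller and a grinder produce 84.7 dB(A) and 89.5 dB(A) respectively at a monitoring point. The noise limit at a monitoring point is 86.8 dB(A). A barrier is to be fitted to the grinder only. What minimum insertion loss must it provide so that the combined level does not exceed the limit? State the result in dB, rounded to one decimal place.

6.9 dB

Everything except the grinder sums to 10^(84.7/10) = 2.951e+08 in linear terms, 84.70 dB(A).
The limit corresponds to 10^(86.8/10) = 4.786e+08; subtracting the fixed part leaves 1.835e+08 for the grinder, i.e. 82.64 dB(A).
Required insertion loss = 89.5 − 82.64 = 6.86 dB.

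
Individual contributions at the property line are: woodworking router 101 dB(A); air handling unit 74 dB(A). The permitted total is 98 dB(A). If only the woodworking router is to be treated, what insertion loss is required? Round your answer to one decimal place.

3.0 dB

Everything except the woodworking router sums to 10^(74/10) = 2.512e+07 in linear terms, 74.00 dB(A).
To meet 98 dB(A) overall, the treated woodworking router may contribute at most 10^(98/10) − 2.512e+07 = 6.284e+09, i.e. 97.98 dB(A).
Required insertion loss = 101 − 97.98 = 3.02 dB.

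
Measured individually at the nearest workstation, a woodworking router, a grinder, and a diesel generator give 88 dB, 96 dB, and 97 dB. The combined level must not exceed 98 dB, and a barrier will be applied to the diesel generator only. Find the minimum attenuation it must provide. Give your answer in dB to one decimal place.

4.7 dB

The untreated sources together contribute 10^(88/10) + 10^(96/10) = 4.612e+09, i.e. 96.64 dB.
To meet 98 dB overall, the treated diesel generator may contribute at most 10^(98/10) − 4.612e+09 = 1.698e+09, i.e. 92.30 dB.
Required insertion loss = 97 − 92.30 = 4.70 dB.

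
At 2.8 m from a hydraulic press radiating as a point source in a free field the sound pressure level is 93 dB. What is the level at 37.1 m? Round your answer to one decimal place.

70.6 dB

Spherical spreading from a point source gives a 20·log₁₀(r₂/r₁) drop.
L₂ = 93 − 20·log₁₀(37.1/2.8) = 93 − 22.444 = 70.56 dB.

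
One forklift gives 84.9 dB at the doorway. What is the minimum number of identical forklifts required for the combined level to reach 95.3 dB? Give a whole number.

11

N identical sources give L₁ + 10·log₁₀ N, so require 10·log₁₀ N ≥ 95.3 − 84.9 = 10.4 dB.
N ≥ 10^(10.4/10) = 10.965, so N = 11.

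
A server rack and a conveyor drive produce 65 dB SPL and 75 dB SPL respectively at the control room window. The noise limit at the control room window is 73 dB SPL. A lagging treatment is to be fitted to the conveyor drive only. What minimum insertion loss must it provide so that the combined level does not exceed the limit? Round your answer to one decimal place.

Everything except the conveyor drive sums to 10^(65/10) = 3.162e+06 in linear terms, 65.00 dB SPL.
To meet 73 dB SPL overall, the treated conveyor drive may contribute at most 10^(73/10) − 3.162e+06 = 1.679e+07, i.e. 72.25 dB SPL.
So the conveyor drive must be reduced from 75 to 72.25 dB SPL: IL = 2.75 dB.

2.7 dB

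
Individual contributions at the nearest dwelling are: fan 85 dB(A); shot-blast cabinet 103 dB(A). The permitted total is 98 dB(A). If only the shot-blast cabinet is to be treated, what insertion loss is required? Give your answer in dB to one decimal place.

5.2 dB

The untreated sources together contribute 10^(85/10) = 3.162e+08, i.e. 85.00 dB(A).
The limit corresponds to 10^(98/10) = 6.310e+09; subtracting the fixed part leaves 5.993e+09 for the shot-blast cabinet, i.e. 97.78 dB(A).
So the shot-blast cabinet must be reduced from 103 to 97.78 dB(A): IL = 5.22 dB.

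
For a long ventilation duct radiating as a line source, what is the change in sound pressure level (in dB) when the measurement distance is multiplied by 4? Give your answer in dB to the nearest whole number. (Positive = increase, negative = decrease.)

-6 dB

With cylindrical spreading the level changes by −10·log₁₀(r₂/r₁).
ΔL = −10·log₁₀(4) = -6.02 dB.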